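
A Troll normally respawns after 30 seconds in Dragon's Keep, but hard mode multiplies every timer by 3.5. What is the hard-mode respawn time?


Respawn time = base * multiplier
= 30 * 3.5
= 105.0 seconds

105.0 seconds


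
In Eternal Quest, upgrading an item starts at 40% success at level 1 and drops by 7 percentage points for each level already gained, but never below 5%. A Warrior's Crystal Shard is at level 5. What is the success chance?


raw_rate = 40 - 7 * (5 - 1)
= 40 - 7 * 4
= 40 - 28
= 12
Apply floor: max(12, 5) = 12%

12%


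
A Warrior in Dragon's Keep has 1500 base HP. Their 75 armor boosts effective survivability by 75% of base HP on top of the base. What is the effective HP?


EHP = 1500 * (1 + 75/100)
= 1500 * (1 + 0.75)
= 1500 * 1.75
= 2625.0

2625.0 EHP


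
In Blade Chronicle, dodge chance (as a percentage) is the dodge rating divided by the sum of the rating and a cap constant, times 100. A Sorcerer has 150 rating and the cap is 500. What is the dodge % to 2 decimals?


dodge% = 150 / (150 + 500) * 100
= 150 / 650 * 100
= 0.230769 * 100
= 23.08%

23.08%


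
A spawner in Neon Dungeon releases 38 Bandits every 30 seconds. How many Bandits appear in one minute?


Spawns per minute = count * (60 / interval)
= 38 * (60 / 30)
= 38 * 2.0
= 76.0

76.0 per minute


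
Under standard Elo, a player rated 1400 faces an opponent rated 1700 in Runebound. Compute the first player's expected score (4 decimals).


Elo expected score: Ea = 1/(1 + 10^((Rb-Ra)/400))
Rb - Ra = 1700 - 1400 = 300
(Rb-Ra)/400 = 300/400 = 0.75
10^0.75 = 5.623413
Ea = 1/(1 + 5.623413) = 1/6.623413 = 0.1510

0.1510


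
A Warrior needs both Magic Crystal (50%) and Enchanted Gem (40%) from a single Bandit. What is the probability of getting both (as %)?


For independent events, P(both) = P(A) * P(B)
= 50% * 40%
= 2000 / 100 %
= 20.0%

20.0%


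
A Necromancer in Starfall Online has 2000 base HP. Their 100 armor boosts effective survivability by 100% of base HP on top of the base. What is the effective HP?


EHP = 2000 * (1 + 100/100)
= 2000 * (1 + 1.0)
= 2000 * 2.0
= 4000.0

4000.0 EHP


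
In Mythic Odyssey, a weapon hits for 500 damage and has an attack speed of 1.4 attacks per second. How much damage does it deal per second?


DPS = damage * attack_speed
= 500 * 1.4
= 700.0

700.0 DPS


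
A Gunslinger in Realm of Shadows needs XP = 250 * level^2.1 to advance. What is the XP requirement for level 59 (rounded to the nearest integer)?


XP = 250 * level^2.1
Substitute level = 59:
XP = 250 * 59^2.1
= 250 * 5233.4638
= 1308366

1308366 XP


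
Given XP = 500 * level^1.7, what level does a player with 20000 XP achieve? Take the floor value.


XP = 500 * level^1.7, so level = (XP / 500)^(1/1.7)
= (20000 / 500)^(1/1.7)
= 40.0^0.5882
= 8.7577
Floor: level = 8

level 8


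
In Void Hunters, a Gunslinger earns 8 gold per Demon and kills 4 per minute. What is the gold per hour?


Gold per minute = 8 * 4 = 32
Gold per hour = 32 * 60 = 1920

1920 gold/hour


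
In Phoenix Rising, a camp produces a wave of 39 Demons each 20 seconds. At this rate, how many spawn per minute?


Spawns per minute = count * (60 / interval)
= 39 * (60 / 20)
= 39 * 3.0
= 117.0

117.0 per minute


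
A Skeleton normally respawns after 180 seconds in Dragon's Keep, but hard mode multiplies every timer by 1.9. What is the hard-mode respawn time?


Respawn time = base * multiplier
= 180 * 1.9
= 342.0 seconds

342.0 seconds


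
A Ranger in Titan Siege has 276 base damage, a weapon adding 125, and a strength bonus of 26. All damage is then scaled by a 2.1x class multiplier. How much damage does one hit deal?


Sum base + weapon + str = 276 + 125 + 26 = 427
Multiply by 2.1:
427 * 2.1 = 896.7

896.7 damage


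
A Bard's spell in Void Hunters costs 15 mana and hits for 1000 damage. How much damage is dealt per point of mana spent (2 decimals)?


Efficiency = damage / mana
= 1000 / 15
= 66.67

66.67 dmg/mana


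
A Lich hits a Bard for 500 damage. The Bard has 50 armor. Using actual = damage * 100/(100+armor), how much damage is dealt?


actual = 500 * 100 / (100 + 50)
= 500 * 100 / 150
= 50000 / 150
= 333.33

333.33 damage


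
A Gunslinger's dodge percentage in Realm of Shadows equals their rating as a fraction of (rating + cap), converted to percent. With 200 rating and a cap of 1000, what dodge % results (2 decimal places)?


dodge% = 200 / (200 + 1000) * 100
= 200 / 1200 * 100
= 0.166667 * 100
= 16.67%

16.67%


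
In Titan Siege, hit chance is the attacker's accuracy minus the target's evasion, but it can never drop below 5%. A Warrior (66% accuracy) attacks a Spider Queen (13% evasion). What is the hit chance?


accuracy - evasion = 66 - 13 = 53
Apply floor: max(53, 5) = 53
Hit chance = 53%

53%


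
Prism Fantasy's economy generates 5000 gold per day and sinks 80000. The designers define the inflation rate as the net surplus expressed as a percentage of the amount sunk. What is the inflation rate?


Net gold = 5000 - 80000 = -75000
Inflation rate = net / sunk * 100 = -75000 / 80000 * 100
= -0.9375 * 100
= -93.75%

-93.75%


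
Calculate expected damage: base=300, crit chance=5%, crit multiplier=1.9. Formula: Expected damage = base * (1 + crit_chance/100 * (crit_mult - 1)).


E[dmg] = base * (1 + crit_chance * (crit_mult - 1))
cc as decimal = 5/100 = 0.05
cm - 1 = 1.9 - 1 = 0.9
Bonus factor = 0.05 * 0.9 = 0.045
Total multiplier = 1 + 0.045 = 1.045
Expected damage = 300 * 1.045 = 313.50

313.50 damage


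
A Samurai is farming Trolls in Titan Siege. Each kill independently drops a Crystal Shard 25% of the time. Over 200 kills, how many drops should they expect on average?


Expected drops = kills * (drop_rate / 100)
= 200 * (25 / 100)
= 200 * 0.25
= 50.0

50.0 drops


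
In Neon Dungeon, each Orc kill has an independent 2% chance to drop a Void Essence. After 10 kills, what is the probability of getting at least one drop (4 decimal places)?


P(at least one) = 1 - P(none) = 1 - (1-p)^n
p = 2/100 = 0.02
1 - p = 0.98
(1 - p)^10 = 0.98^10 = 0.817073
P(at least one) = 1 - 0.817073 = 0.1829

0.1829


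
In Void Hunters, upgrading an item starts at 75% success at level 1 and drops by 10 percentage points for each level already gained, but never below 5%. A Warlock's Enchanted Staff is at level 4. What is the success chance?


raw_rate = 75 - 10 * (4 - 1)
= 75 - 10 * 3
= 75 - 30
= 45
Apply floor: max(45, 5) = 45%

45%


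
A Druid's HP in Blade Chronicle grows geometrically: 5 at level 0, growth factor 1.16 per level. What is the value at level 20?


value = base * growth^level
= 5 * 1.16^20
= 5 * 19.460759
= 97.30

97.30 HP


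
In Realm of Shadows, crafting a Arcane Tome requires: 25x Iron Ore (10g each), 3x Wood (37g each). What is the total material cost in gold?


Cost breakdown:
  Iron Ore: 25 * 10 = 250
  Wood: 3 * 37 = 111
Total = 250 + 111 = 361

361 gold


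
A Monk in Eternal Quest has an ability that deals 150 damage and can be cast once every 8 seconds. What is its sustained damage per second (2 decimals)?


DPS = damage / cooldown
= 150 / 8
= 18.75

18.75 DPS


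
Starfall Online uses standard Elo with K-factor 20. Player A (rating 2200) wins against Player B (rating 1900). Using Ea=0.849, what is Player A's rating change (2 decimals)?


Elo update: delta = K * (S - Ea), where S = 1 (wins)
S - Ea = 1 - 0.849 = 0.151
Rating change = 20 * 0.151
= 3.02

3.02 rating points


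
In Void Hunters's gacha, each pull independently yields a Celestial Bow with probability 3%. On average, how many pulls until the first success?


Expected pulls for a geometric distribution = 1/p = 100 / rate%
= 100 / 3
= 33.33

33.33 pulls


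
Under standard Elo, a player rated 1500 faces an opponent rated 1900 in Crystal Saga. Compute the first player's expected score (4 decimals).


Elo expected score: Ea = 1/(1 + 10^((Rb-Ra)/400))
Rb - Ra = 1900 - 1500 = 400
(Rb-Ra)/400 = 400/400 = 1.0
10^1.0 = 10.0
Ea = 1/(1 + 10.0) = 1/11.0 = 0.0909

0.0909


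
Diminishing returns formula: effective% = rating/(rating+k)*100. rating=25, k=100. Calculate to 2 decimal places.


effective% = rating / (rating + k) * 100
= 25 / (25 + 100) * 100
= 25 / 125 * 100
= 0.2 * 100
= 20.00%

20.00%


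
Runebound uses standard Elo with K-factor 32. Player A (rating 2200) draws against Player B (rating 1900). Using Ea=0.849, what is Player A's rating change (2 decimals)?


Elo update: delta = K * (S - Ea), where S = 0.5 (draws)
S - Ea = 0.5 - 0.849 = -0.349
Rating change = 32 * -0.349
= -11.17

-11.17 rating points


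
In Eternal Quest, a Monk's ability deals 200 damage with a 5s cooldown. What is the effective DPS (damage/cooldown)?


DPS = damage / cooldown
= 200 / 5
= 40.00

40.00 DPS


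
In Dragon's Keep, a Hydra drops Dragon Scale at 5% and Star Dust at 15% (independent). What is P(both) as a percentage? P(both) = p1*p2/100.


For independent events, P(both) = P(A) * P(B)
= 5% * 15%
= 75 / 100 %
= 0.75%

0.75%


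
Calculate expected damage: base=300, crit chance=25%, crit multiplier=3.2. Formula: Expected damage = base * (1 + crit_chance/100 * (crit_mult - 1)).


E[dmg] = base * (1 + crit_chance * (crit_mult - 1))
cc as decimal = 25/100 = 0.25
cm - 1 = 3.2 - 1 = 2.2
Bonus factor = 0.25 * 2.2 = 0.55
Total multiplier = 1 + 0.55 = 1.55
Expected damage = 300 * 1.55 = 465.00

465.00 damage


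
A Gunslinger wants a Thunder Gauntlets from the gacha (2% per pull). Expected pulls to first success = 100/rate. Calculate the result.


Expected pulls for a geometric distribution = 1/p = 100 / rate%
= 100 / 2
= 50.0

50.0 pulls


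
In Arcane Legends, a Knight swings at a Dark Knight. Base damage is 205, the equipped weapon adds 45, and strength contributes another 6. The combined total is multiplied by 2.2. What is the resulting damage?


Sum base + weapon + str = 205 + 45 + 6 = 256
Multiply by 2.2:
256 * 2.2 = 563.2

563.2 damage


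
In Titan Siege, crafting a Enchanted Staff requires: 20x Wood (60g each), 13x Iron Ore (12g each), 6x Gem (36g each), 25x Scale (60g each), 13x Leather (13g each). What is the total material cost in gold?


Cost breakdown:
  Wood: 20 * 60 = 1200
  Iron Ore: 13 * 12 = 156
  Gem: 6 * 36 = 216
  Scale: 25 * 60 = 1500
  Leather: 13 * 13 = 169
Total = 1200 + 156 + 216 + 1500 + 169 = 3241

3241 gold


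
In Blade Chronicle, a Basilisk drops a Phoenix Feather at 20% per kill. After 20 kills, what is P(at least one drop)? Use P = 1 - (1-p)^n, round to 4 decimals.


P(at least one) = 1 - P(none) = 1 - (1-p)^n
p = 20/100 = 0.2
1 - p = 0.8
(1 - p)^20 = 0.8^20 = 0.011529
P(at least one) = 1 - 0.011529 = 0.9885

0.9885


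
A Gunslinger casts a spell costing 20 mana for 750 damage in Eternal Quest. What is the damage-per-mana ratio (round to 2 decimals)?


Efficiency = damage / mana
= 750 / 20
= 37.50

37.50 dmg/mana


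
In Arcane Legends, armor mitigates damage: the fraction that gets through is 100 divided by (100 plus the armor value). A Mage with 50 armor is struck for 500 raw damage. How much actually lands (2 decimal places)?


actual = 500 * 100 / (100 + 50)
= 500 * 100 / 150
= 50000 / 150
= 333.33

333.33 damage


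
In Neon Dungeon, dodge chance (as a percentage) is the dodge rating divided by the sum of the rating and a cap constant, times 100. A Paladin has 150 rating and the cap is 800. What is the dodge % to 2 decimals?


dodge% = 150 / (150 + 800) * 100
= 150 / 950 * 100
= 0.157895 * 100
= 15.79%

15.79%


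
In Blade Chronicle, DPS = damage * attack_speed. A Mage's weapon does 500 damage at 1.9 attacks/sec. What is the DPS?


DPS = damage * attack_speed
= 500 * 1.9
= 950.0

950.0 DPS


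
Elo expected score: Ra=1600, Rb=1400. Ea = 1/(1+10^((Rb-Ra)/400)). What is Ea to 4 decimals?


Elo expected score: Ea = 1/(1 + 10^((Rb-Ra)/400))
Rb - Ra = 1400 - 1600 = -200
(Rb-Ra)/400 = -200/400 = -0.5
10^-0.5 = 0.316228
Ea = 1/(1 + 0.316228) = 1/1.316228 = 0.7597

0.7597


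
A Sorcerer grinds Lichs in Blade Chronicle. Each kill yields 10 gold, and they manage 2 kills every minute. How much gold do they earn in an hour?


Gold per minute = 10 * 2 = 20
Gold per hour = 20 * 60 = 1200

1200 gold/hour


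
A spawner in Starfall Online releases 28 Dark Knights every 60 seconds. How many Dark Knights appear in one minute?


Spawns per minute = count * (60 / interval)
= 28 * (60 / 60)
= 28 * 1.0
= 28.0

28.0 per minute


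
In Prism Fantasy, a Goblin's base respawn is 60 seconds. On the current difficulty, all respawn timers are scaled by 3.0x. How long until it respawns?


Respawn time = base * multiplier
= 60 * 3.0
= 180.0 seconds

180.0 seconds


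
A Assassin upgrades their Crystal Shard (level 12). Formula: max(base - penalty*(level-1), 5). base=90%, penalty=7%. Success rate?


raw_rate = 90 - 7 * (12 - 1)
= 90 - 7 * 11
= 90 - 77
= 13
Apply floor: max(13, 5) = 13%

13%


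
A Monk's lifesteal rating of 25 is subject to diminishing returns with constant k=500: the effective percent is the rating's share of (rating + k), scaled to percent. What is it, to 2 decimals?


effective% = rating / (rating + k) * 100
= 25 / (25 + 500) * 100
= 25 / 525 * 100
= 0.047619 * 100
= 4.76%

4.76%


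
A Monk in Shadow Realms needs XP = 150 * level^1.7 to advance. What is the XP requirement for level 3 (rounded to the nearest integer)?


XP = 150 * level^1.7
Substitute level = 3:
XP = 150 * 3^1.7
= 150 * 6.473
= 971

971 XP


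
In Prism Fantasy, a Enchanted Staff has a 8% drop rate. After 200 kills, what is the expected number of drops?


Expected drops = kills * (drop_rate / 100)
= 200 * (8 / 100)
= 200 * 0.08
= 16.0

16.0 drops


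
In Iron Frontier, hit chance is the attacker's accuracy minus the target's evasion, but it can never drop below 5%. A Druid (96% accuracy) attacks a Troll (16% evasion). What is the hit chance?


accuracy - evasion = 96 - 16 = 80
Apply floor: max(80, 5) = 80
Hit chance = 80%

80%


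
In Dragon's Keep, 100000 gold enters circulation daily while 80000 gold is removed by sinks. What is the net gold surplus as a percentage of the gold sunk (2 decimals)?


Net gold = 100000 - 80000 = 20000
Inflation rate = net / sunk * 100 = 20000 / 80000 * 100
= 0.25 * 100
= 25.00%

25.00%


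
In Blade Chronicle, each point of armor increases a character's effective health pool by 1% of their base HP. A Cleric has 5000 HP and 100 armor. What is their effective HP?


EHP = 5000 * (1 + 100/100)
= 5000 * (1 + 1.0)
= 5000 * 2.0
= 10000.0

10000.0 EHP


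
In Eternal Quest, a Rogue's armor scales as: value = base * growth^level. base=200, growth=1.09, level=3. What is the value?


value = base * growth^level
= 200 * 1.09^3
= 200 * 1.295029
= 259.01

259.01 armor


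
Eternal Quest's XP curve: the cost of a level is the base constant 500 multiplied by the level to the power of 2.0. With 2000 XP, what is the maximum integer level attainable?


XP = 500 * level^2.0, so level = (XP / 500)^(1/2.0)
= (2000 / 500)^(1/2.0)
= 4.0^0.5
= 2.0
Floor: level = 2

level 2


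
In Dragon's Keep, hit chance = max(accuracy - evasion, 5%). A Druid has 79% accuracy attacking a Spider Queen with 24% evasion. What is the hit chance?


accuracy - evasion = 79 - 24 = 55
Apply floor: max(55, 5) = 55
Hit chance = 55%

55%


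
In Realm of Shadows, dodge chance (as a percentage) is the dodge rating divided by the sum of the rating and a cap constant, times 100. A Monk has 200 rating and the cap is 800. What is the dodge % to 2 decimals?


dodge% = 200 / (200 + 800) * 100
= 200 / 1000 * 100
= 0.2 * 100
= 20.00%

20.00%


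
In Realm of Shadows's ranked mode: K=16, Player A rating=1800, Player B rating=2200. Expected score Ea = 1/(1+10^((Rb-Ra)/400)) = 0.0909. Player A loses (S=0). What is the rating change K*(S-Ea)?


Elo update: delta = K * (S - Ea), where S = 0 (loses)
S - Ea = 0 - 0.0909 = -0.0909
Rating change = 16 * -0.0909
= -1.45

-1.45 rating points


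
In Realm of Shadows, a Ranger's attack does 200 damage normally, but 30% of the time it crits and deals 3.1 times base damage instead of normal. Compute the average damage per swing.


E[dmg] = base * (1 + crit_chance * (crit_mult - 1))
cc as decimal = 30/100 = 0.3
cm - 1 = 3.1 - 1 = 2.1
Bonus factor = 0.3 * 2.1 = 0.63
Total multiplier = 1 + 0.63 = 1.63
Expected damage = 200 * 1.63 = 326.00

326.00 damage


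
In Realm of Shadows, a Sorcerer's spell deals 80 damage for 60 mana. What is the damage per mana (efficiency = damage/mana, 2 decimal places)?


Efficiency = damage / mana
= 80 / 60
= 1.33

1.33 dmg/mana


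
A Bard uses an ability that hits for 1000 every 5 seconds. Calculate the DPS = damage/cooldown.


DPS = damage / cooldown
= 1000 / 5
= 200.00

200.00 DPS


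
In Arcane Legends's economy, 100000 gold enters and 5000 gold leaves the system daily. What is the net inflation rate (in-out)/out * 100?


Net gold = 100000 - 5000 = 95000
Inflation rate = net / sunk * 100 = 95000 / 5000 * 100
= 19.0 * 100
= 1900.00%

1900.00%


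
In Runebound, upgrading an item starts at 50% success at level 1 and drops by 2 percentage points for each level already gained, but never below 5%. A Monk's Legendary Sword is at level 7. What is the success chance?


raw_rate = 50 - 2 * (7 - 1)
= 50 - 2 * 6
= 50 - 12
= 38
Apply floor: max(38, 5) = 38%

38%


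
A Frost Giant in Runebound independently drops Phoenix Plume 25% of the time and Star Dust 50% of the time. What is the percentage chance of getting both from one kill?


For independent events, P(both) = P(A) * P(B)
= 25% * 50%
= 1250 / 100 %
= 12.5%

12.5%


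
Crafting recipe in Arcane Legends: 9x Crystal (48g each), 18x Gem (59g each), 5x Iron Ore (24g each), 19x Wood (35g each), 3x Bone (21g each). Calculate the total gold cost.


Cost breakdown:
  Crystal: 9 * 48 = 432
  Gem: 18 * 59 = 1062
  Iron Ore: 5 * 24 = 120
  Wood: 19 * 35 = 665
  Bone: 3 * 21 = 63
Total = 432 + 1062 + 120 + 665 + 63 = 2342

2342 gold


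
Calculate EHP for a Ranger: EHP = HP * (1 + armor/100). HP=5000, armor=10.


EHP = 5000 * (1 + 10/100)
= 5000 * (1 + 0.1)
= 5000 * 1.1
= 5500.0

5500.0 EHP


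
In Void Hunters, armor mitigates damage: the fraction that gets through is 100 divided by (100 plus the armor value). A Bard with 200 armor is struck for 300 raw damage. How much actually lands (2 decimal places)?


actual = 300 * 100 / (100 + 200)
= 300 * 100 / 300
= 30000 / 300
= 100.00

100.00 damage


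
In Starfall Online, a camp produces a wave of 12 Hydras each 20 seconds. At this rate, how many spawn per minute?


Spawns per minute = count * (60 / interval)
= 12 * (60 / 20)
= 12 * 3.0
= 36.0

36.0 per minute


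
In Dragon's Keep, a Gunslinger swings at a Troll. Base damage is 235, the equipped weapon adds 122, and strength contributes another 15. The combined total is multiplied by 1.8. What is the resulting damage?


Sum base + weapon + str = 235 + 122 + 15 = 372
Multiply by 1.8:
372 * 1.8 = 669.6

669.6 damage


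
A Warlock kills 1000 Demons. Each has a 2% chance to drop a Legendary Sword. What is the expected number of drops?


Expected drops = kills * (drop_rate / 100)
= 1000 * (2 / 100)
= 1000 * 0.02
= 20.0

20.0 drops


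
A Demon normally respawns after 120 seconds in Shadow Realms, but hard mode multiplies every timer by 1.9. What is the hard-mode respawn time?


Respawn time = base * multiplier
= 120 * 1.9
= 228.0 seconds

228.0 seconds


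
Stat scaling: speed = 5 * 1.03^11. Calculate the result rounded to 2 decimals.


value = base * growth^level
= 5 * 1.03^11
= 5 * 1.384234
= 6.92

6.92 speed


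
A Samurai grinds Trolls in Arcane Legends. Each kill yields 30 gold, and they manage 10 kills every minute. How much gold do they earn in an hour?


Gold per minute = 30 * 10 = 300
Gold per hour = 300 * 60 = 18000

18000 gold/hour


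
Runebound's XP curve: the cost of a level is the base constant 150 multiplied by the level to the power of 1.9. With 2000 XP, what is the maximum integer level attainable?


XP = 150 * level^1.9, so level = (XP / 150)^(1/1.9)
= (2000 / 150)^(1/1.9)
= 13.3333^0.5263
= 3.9091
Floor: level = 3

level 3


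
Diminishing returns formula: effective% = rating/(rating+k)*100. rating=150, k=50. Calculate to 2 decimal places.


effective% = rating / (rating + k) * 100
= 150 / (150 + 50) * 100
= 150 / 200 * 100
= 0.75 * 100
= 75.00%

75.00%


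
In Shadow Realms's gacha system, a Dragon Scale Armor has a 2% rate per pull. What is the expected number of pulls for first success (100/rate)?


Expected pulls for a geometric distribution = 1/p = 100 / rate%
= 100 / 2
= 50.0

50.0 pulls


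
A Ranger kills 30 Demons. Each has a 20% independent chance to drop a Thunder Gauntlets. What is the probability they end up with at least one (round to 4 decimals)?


P(at least one) = 1 - P(none) = 1 - (1-p)^n
p = 20/100 = 0.2
1 - p = 0.8
(1 - p)^30 = 0.8^30 = 0.001238
P(at least one) = 1 - 0.001238 = 0.9988

0.9988


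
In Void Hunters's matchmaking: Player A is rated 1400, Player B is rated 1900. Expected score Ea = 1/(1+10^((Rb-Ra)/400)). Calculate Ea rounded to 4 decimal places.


Elo expected score: Ea = 1/(1 + 10^((Rb-Ra)/400))
Rb - Ra = 1900 - 1400 = 500
(Rb-Ra)/400 = 500/400 = 1.25
10^1.25 = 17.782794
Ea = 1/(1 + 17.782794) = 1/18.782794 = 0.0532

0.0532


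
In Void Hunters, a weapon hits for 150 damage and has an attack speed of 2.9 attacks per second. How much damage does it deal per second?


DPS = damage * attack_speed
= 150 * 2.9
= 435.0

435.0 DPS


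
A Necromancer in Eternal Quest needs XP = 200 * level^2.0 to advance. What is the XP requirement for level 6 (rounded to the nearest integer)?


XP = 200 * level^2.0
Substitute level = 6:
XP = 200 * 6^2.0
= 200 * 36.0
= 7200

7200 XP


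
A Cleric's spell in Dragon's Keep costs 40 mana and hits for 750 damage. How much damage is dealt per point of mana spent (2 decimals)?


Efficiency = damage / mana
= 750 / 40
= 18.75

18.75 dmg/mana


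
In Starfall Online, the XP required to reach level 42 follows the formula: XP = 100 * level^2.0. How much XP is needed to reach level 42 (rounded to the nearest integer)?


XP = 100 * level^2.0
Substitute level = 42:
XP = 100 * 42^2.0
= 100 * 1764.0
= 176400

176400 XP


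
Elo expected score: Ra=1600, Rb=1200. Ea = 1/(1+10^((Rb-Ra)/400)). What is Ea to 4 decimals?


Elo expected score: Ea = 1/(1 + 10^((Rb-Ra)/400))
Rb - Ra = 1200 - 1600 = -400
(Rb-Ra)/400 = -400/400 = -1.0
10^-1.0 = 0.1
Ea = 1/(1 + 0.1) = 1/1.1 = 0.9091

0.9091


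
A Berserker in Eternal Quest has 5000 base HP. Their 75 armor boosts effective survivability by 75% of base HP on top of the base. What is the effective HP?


EHP = 5000 * (1 + 75/100)
= 5000 * (1 + 0.75)
= 5000 * 1.75
= 8750.0

8750.0 EHP


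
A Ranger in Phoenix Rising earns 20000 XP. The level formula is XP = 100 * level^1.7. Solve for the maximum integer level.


XP = 100 * level^1.7, so level = (XP / 100)^(1/1.7)
= (20000 / 100)^(1/1.7)
= 200.0^0.5882
= 22.5708
Floor: level = 22

level 22


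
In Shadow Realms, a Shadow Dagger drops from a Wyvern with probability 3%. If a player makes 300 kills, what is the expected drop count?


Expected drops = kills * (drop_rate / 100)
= 300 * (3 / 100)
= 300 * 0.03
= 9.0

9.0 drops


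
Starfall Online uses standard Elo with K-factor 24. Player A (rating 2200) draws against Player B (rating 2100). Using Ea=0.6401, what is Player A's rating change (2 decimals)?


Elo update: delta = K * (S - Ea), where S = 0.5 (draws)
S - Ea = 0.5 - 0.6401 = -0.1401
Rating change = 24 * -0.1401
= -3.36

-3.36 rating points


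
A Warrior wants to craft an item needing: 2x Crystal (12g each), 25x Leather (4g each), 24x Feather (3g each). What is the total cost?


Cost breakdown:
  Crystal: 2 * 12 = 24
  Leather: 25 * 4 = 100
  Feather: 24 * 3 = 72
Total = 24 + 100 + 72 = 196

196 gold


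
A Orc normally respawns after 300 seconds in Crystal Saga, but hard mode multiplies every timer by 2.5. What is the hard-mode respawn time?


Respawn time = base * multiplier
= 300 * 2.5
= 750.0 seconds

750.0 seconds


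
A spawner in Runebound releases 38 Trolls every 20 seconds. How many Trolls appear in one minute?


Spawns per minute = count * (60 / interval)
= 38 * (60 / 20)
= 38 * 3.0
= 114.0

114.0 per minute


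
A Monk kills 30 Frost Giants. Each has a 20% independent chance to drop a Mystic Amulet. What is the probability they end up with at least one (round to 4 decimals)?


P(at least one) = 1 - P(none) = 1 - (1-p)^n
p = 20/100 = 0.2
1 - p = 0.8
(1 - p)^30 = 0.8^30 = 0.001238
P(at least one) = 1 - 0.001238 = 0.9988

0.9988


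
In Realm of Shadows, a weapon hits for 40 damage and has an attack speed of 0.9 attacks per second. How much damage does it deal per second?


DPS = damage * attack_speed
= 40 * 0.9
= 36.0

36.0 DPS


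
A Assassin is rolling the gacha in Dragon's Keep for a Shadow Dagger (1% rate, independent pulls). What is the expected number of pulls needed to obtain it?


Expected pulls for a geometric distribution = 1/p = 100 / rate%
= 100 / 1
= 100.0

100.0 pulls


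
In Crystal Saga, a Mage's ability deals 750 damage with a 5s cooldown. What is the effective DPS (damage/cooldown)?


DPS = damage / cooldown
= 750 / 5
= 150.00

150.00 DPS


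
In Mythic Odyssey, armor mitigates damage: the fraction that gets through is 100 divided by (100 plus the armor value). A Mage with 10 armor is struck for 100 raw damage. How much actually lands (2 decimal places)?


actual = 100 * 100 / (100 + 10)
= 100 * 100 / 110
= 10000 / 110
= 90.91

90.91 damage


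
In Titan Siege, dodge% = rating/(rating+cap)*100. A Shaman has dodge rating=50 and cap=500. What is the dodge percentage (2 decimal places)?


dodge% = 50 / (50 + 500) * 100
= 50 / 550 * 100
= 0.090909 * 100
= 9.09%

9.09%


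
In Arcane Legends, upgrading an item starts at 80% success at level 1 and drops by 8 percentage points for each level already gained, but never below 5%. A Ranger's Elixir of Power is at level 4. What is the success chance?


raw_rate = 80 - 8 * (4 - 1)
= 80 - 8 * 3
= 80 - 24
= 56
Apply floor: max(56, 5) = 56%

56%


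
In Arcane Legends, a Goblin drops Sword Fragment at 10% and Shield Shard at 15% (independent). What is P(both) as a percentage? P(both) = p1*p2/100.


For independent events, P(both) = P(A) * P(B)
= 10% * 15%
= 150 / 100 %
= 1.5%

1.5%


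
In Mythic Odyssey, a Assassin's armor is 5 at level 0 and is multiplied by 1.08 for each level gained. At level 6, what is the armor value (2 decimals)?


value = base * growth^level
= 5 * 1.08^6
= 5 * 1.586874
= 7.93

7.93 armor


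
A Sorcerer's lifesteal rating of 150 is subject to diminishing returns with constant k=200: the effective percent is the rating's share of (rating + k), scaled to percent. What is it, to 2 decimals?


effective% = rating / (rating + k) * 100
= 150 / (150 + 200) * 100
= 150 / 350 * 100
= 0.428571 * 100
= 42.86%

42.86%


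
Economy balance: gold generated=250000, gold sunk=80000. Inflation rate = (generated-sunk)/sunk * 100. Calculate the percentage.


Net gold = 250000 - 80000 = 170000
Inflation rate = net / sunk * 100 = 170000 / 80000 * 100
= 2.125 * 100
= 212.50%

212.50%


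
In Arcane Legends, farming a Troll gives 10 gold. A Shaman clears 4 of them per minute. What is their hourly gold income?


Gold per minute = 10 * 4 = 40
Gold per hour = 40 * 60 = 2400

2400 gold/hour


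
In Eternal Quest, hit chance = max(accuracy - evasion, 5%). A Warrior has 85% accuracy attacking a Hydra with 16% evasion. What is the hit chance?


accuracy - evasion = 85 - 16 = 69
Apply floor: max(69, 5) = 69
Hit chance = 69%

69%


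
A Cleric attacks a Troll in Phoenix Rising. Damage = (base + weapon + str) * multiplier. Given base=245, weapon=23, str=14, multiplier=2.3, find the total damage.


Sum base + weapon + str = 245 + 23 + 14 = 282
Multiply by 2.3:
282 * 2.3 = 648.6

648.6 damage


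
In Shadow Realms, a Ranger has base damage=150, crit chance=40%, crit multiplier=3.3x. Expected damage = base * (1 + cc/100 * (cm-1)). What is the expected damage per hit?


E[dmg] = base * (1 + crit_chance * (crit_mult - 1))
cc as decimal = 40/100 = 0.4
cm - 1 = 3.3 - 1 = 2.3
Bonus factor = 0.4 * 2.3 = 0.92
Total multiplier = 1 + 0.92 = 1.92
Expected damage = 150 * 1.92 = 288.00

288.00 damage


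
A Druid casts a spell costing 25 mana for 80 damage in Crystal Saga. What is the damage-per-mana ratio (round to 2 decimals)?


Efficiency = damage / mana
= 80 / 25
= 3.20

3.20 dmg/mana


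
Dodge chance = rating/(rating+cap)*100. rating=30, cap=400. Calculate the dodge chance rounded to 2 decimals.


dodge% = 30 / (30 + 400) * 100
= 30 / 430 * 100
= 0.069767 * 100
= 6.98%

6.98%


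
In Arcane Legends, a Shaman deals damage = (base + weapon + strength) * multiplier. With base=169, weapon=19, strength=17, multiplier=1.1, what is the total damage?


Sum base + weapon + str = 169 + 19 + 17 = 205
Multiply by 1.1:
205 * 1.1 = 225.5

225.5 damage


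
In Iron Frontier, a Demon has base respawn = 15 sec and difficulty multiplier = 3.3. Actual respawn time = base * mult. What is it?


Respawn time = base * multiplier
= 15 * 3.3
= 49.5 seconds

49.5 seconds


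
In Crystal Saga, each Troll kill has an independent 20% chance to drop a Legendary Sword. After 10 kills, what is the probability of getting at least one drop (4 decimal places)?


P(at least one) = 1 - P(none) = 1 - (1-p)^n
p = 20/100 = 0.2
1 - p = 0.8
(1 - p)^10 = 0.8^10 = 0.107374
P(at least one) = 1 - 0.107374 = 0.8926

0.8926


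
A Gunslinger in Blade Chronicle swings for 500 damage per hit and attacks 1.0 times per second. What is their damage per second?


DPS = damage * attack_speed
= 500 * 1.0
= 500.0

500.0 DPS


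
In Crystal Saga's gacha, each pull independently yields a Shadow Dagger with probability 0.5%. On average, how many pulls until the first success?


Expected pulls for a geometric distribution = 1/p = 100 / rate%
= 100 / 0.5
= 200.0

200.0 pulls


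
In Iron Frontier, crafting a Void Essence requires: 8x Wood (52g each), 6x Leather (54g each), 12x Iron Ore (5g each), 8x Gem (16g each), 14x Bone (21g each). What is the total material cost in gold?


Cost breakdown:
  Wood: 8 * 52 = 416
  Leather: 6 * 54 = 324
  Iron Ore: 12 * 5 = 60
  Gem: 8 * 16 = 128
  Bone: 14 * 21 = 294
Total = 416 + 324 + 60 + 128 + 294 = 1222

1222 gold


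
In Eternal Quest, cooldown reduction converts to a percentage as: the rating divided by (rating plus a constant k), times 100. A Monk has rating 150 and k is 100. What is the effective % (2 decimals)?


effective% = rating / (rating + k) * 100
= 150 / (150 + 100) * 100
= 150 / 250 * 100
= 0.6 * 100
= 60.00%

60.00%


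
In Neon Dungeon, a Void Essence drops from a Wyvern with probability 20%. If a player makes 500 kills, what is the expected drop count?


Expected drops = kills * (drop_rate / 100)
= 500 * (20 / 100)
= 500 * 0.2
= 100.0

100.0 drops


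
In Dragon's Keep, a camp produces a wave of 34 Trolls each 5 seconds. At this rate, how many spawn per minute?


Spawns per minute = count * (60 / interval)
= 34 * (60 / 5)
= 34 * 12.0
= 408.0

408.0 per minute


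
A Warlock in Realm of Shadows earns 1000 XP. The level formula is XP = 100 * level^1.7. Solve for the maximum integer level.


XP = 100 * level^1.7, so level = (XP / 100)^(1/1.7)
= (1000 / 100)^(1/1.7)
= 10.0^0.5882
= 3.8747
Floor: level = 3

level 3


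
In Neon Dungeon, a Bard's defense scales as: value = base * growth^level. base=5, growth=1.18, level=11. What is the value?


value = base * growth^level
= 5 * 1.18^11
= 5 * 6.175926
= 30.88

30.88 defense


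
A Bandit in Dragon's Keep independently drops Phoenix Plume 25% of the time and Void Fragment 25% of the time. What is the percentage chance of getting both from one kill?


For independent events, P(both) = P(A) * P(B)
= 25% * 25%
= 625 / 100 %
= 6.25%

6.25%


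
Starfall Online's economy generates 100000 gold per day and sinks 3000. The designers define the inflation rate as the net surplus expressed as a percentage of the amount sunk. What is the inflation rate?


Net gold = 100000 - 3000 = 97000
Inflation rate = net / sunk * 100 = 97000 / 3000 * 100
= 32.333333 * 100
= 3233.33%

3233.33%


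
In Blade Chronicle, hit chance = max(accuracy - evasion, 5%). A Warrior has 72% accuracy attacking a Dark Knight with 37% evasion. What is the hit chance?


accuracy - evasion = 72 - 37 = 35
Apply floor: max(35, 5) = 35
Hit chance = 35%

35%


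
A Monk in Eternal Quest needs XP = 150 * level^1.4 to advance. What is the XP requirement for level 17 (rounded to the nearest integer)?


XP = 150 * level^1.4
Substitute level = 17:
XP = 150 * 17^1.4
= 150 * 52.7993
= 7920

7920 XP


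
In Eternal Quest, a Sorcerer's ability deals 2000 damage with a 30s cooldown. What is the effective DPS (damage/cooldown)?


DPS = damage / cooldown
= 2000 / 30
= 66.67

66.67 DPS


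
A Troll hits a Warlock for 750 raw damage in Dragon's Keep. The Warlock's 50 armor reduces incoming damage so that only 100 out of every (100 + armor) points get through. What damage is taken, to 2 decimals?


actual = 750 * 100 / (100 + 50)
= 750 * 100 / 150
= 75000 / 150
= 500.00

500.00 damage


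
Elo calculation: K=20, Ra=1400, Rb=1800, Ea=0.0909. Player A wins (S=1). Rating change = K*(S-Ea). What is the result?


Elo update: delta = K * (S - Ea), where S = 1 (wins)
S - Ea = 1 - 0.0909 = 0.9091
Rating change = 20 * 0.9091
= 18.18

18.18 rating points


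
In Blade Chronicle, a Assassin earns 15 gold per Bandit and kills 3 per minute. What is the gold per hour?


Gold per minute = 15 * 3 = 45
Gold per hour = 45 * 60 = 2700

2700 gold/hour


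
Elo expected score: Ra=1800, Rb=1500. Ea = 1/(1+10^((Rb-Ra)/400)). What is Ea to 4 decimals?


Elo expected score: Ea = 1/(1 + 10^((Rb-Ra)/400))
Rb - Ra = 1500 - 1800 = -300
(Rb-Ra)/400 = -300/400 = -0.75
10^-0.75 = 0.177828
Ea = 1/(1 + 0.177828) = 1/1.177828 = 0.8490

0.8490


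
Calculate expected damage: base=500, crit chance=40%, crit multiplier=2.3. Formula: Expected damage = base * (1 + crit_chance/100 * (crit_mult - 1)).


E[dmg] = base * (1 + crit_chance * (crit_mult - 1))
cc as decimal = 40/100 = 0.4
cm - 1 = 2.3 - 1 = 1.3
Bonus factor = 0.4 * 1.3 = 0.52
Total multiplier = 1 + 0.52 = 1.52
Expected damage = 500 * 1.52 = 760.00

760.00 damage


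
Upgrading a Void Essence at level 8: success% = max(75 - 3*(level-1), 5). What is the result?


raw_rate = 75 - 3 * (8 - 1)
= 75 - 3 * 7
= 75 - 21
= 54
Apply floor: max(54, 5) = 54%

54%


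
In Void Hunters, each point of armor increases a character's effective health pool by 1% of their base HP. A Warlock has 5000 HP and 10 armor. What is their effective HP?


EHP = 5000 * (1 + 10/100)
= 5000 * (1 + 0.1)
= 5000 * 1.1
= 5500.0

5500.0 EHP


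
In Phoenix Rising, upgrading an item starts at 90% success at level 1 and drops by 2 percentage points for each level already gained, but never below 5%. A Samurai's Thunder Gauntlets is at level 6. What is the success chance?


raw_rate = 90 - 2 * (6 - 1)
= 90 - 2 * 5
= 90 - 10
= 80
Apply floor: max(80, 5) = 80%

80%


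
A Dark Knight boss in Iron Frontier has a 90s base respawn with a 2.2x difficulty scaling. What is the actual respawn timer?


Respawn time = base * multiplier
= 90 * 2.2
= 198.0 seconds

198.0 seconds


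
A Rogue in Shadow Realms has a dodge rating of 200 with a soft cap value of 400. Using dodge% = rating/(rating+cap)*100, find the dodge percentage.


dodge% = 200 / (200 + 400) * 100
= 200 / 600 * 100
= 0.333333 * 100
= 33.33%

33.33%


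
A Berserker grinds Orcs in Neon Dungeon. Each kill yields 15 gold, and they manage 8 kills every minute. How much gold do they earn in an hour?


Gold per minute = 15 * 8 = 120
Gold per hour = 120 * 60 = 7200

7200 gold/hour


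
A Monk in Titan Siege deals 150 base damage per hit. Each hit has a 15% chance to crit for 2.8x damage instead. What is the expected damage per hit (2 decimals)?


E[dmg] = base * (1 + crit_chance * (crit_mult - 1))
cc as decimal = 15/100 = 0.15
cm - 1 = 2.8 - 1 = 1.8
Bonus factor = 0.15 * 1.8 = 0.27
Total multiplier = 1 + 0.27 = 1.27
Expected damage = 150 * 1.27 = 190.50

190.50 damage


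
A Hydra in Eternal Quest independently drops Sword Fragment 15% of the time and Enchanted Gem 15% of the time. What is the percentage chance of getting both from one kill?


For independent events, P(both) = P(A) * P(B)
= 15% * 15%
= 225 / 100 %
= 2.25%

2.25%


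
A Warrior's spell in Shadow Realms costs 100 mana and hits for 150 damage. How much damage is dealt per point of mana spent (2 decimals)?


Efficiency = damage / mana
= 150 / 100
= 1.50

1.50 dmg/mana


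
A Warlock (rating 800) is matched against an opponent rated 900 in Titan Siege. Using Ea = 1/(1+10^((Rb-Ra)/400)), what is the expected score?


Elo expected score: Ea = 1/(1 + 10^((Rb-Ra)/400))
Rb - Ra = 900 - 800 = 100
(Rb-Ra)/400 = 100/400 = 0.25
10^0.25 = 1.778279
Ea = 1/(1 + 1.778279) = 1/2.778279 = 0.3599

0.3599


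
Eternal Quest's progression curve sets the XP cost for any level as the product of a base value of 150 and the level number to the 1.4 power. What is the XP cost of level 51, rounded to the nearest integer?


XP = 150 * level^1.4
Substitute level = 51:
XP = 150 * 51^1.4
= 150 * 245.8093
= 36871

36871 XP


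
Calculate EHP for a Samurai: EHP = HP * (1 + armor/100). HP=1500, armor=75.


EHP = 1500 * (1 + 75/100)
= 1500 * (1 + 0.75)
= 1500 * 1.75
= 2625.0

2625.0 EHP


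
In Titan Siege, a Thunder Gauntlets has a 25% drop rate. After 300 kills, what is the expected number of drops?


Expected drops = kills * (drop_rate / 100)
= 300 * (25 / 100)
= 300 * 0.25
= 75.0

75.0 drops


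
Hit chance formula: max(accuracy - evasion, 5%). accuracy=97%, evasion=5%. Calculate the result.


accuracy - evasion = 97 - 5 = 92
Apply floor: max(92, 5) = 92
Hit chance = 92%

92%


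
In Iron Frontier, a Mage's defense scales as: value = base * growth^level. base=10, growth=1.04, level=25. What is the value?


value = base * growth^level
= 10 * 1.04^25
= 10 * 2.665836
= 26.66

26.66 defense


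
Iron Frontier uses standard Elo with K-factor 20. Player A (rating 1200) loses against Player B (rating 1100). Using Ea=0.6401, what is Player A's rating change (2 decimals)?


Elo update: delta = K * (S - Ea), where S = 0 (loses)
S - Ea = 0 - 0.6401 = -0.6401
Rating change = 20 * -0.6401
= -12.80

-12.80 rating points


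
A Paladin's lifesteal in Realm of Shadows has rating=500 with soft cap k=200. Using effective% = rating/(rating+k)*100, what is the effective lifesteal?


effective% = rating / (rating + k) * 100
= 500 / (500 + 200) * 100
= 500 / 700 * 100
= 0.714286 * 100
= 71.43%

71.43%


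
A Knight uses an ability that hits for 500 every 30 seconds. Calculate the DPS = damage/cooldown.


DPS = damage / cooldown
= 500 / 30
= 16.67

16.67 DPS


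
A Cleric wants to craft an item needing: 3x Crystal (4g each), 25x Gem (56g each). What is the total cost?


Cost breakdown:
  Crystal: 3 * 4 = 12
  Gem: 25 * 56 = 1400
Total = 12 + 1400 = 1412

1412 gold


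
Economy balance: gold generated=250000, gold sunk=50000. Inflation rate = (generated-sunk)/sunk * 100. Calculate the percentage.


Net gold = 250000 - 50000 = 200000
Inflation rate = net / sunk * 100 = 200000 / 50000 * 100
= 4.0 * 100
= 400.00%

400.00%


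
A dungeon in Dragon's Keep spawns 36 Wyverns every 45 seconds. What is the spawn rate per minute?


Spawns per minute = count * (60 / interval)
= 36 * (60 / 45)
= 36 * 1.3333
= 48.0

48.0 per minute
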